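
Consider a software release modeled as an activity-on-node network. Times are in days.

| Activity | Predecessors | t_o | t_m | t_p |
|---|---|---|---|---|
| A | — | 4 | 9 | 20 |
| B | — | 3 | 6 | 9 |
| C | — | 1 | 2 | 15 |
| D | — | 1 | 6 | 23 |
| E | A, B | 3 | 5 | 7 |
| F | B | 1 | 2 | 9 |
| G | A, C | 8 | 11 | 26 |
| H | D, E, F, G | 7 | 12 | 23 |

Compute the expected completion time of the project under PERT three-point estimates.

36 days

te_A = (4 + 4·9 + 20)/6 = 60/6 = 10
te_B = (3 + 4·6 + 9)/6 = 36/6 = 6
te_C = (1 + 4·2 + 15)/6 = 24/6 = 4
te_D = (1 + 4·6 + 23)/6 = 48/6 = 8
te_E = (3 + 4·5 + 7)/6 = 30/6 = 5
te_F = (1 + 4·2 + 9)/6 = 18/6 = 3
te_G = (8 + 4·11 + 26)/6 = 78/6 = 13
te_H = (7 + 4·12 + 23)/6 = 78/6 = 13

Forward pass:
ES_A = 0; EF_A = 10
ES_B = 0; EF_B = 6
ES_C = 0; EF_C = 4
ES_D = 0; EF_D = 8
ES_E = max(EF_A=10, EF_B=6) = 10; EF_E = 10+5 = 15
ES_F = 6; EF_F = 6+3 = 9
ES_G = max(EF_A=10, EF_C=4) = 10; EF_G = 10+13 = 23
ES_H = max(EF_D=8, EF_E=15, EF_F=9, EF_G=23) = 23; EF_H = 23+13 = 36
Expected project duration μ = 36 days. Critical path: A → G → H.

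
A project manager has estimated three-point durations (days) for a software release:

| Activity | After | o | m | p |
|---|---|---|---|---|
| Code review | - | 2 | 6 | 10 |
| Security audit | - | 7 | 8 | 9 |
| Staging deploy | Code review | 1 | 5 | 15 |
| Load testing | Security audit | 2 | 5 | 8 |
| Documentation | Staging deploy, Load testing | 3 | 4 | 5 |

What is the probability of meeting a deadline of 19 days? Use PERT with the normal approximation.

0.965

te_Code review = (2 + 4·6 + 10)/6 = 36/6 = 6; σ²_Code review = ((10−2)/6)² = 1.778
te_Security audit = (7 + 4·8 + 9)/6 = 48/6 = 8; σ²_Security audit = ((9−7)/6)² = 0.111
te_Staging deploy = (1 + 4·5 + 15)/6 = 36/6 = 6; σ²_Staging deploy = ((15−1)/6)² = 5.444
te_Load testing = (2 + 4·5 + 8)/6 = 30/6 = 5; σ²_Load testing = ((8−2)/6)² = 1.000
te_Documentation = (3 + 4·4 + 5)/6 = 24/6 = 4; σ²_Documentation = ((5−3)/6)² = 0.111

Forward pass:
ES_Code review = 0; EF_Code review = 6
ES_Security audit = 0; EF_Security audit = 8
ES_Staging deploy = 6; EF_Staging deploy = 6+6 = 12
ES_Load testing = 8; EF_Load testing = 8+5 = 13
ES_Documentation = max(EF_Staging deploy=12, EF_Load testing=13) = 13; EF_Documentation = 13+4 = 17
Expected project duration μ = 17 days. Critical path: Security audit → Load testing → Documentation.

Variance along critical path = 0.111 + 1.000 + 0.111 = 1.222; σ = √1.222 = 1.106 days.
Z = (19 − 17) / 1.106 = 1.809
P(T ≤ 19) = Φ(1.809) ≈ 0.965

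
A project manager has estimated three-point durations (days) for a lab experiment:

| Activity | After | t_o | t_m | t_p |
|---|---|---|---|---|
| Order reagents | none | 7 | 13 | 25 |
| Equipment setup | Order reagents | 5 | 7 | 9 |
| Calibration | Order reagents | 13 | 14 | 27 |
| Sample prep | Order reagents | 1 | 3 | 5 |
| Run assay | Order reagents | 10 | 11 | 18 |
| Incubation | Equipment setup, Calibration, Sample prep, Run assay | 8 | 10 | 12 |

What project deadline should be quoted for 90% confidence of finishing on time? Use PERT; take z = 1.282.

te_Order reagents = (7 + 4·13 + 25)/6 = 84/6 = 14; σ²_Order reagents = ((25−7)/6)² = 9.000
te_Equipment setup = (5 + 4·7 + 9)/6 = 42/6 = 7; σ²_Equipment setup = ((9−5)/6)² = 0.444
te_Calibration = (13 + 4·14 + 27)/6 = 96/6 = 16; σ²_Calibration = ((27−13)/6)² = 5.444
te_Sample prep = (1 + 4·3 + 5)/6 = 18/6 = 3; σ²_Sample prep = ((5−1)/6)² = 0.444
te_Run assay = (10 + 4·11 + 18)/6 = 72/6 = 12; σ²_Run assay = ((18−10)/6)² = 1.778
te_Incubation = (8 + 4·10 + 12)/6 = 60/6 = 10; σ²_Incubation = ((12−8)/6)² = 0.444

Forward pass:
ES_Order reagents = 0; EF_Order reagents = 14
ES_Equipment setup = 14; EF_Equipment setup = 14+7 = 21
ES_Calibration = 14; EF_Calibration = 14+16 = 30
ES_Sample prep = 14; EF_Sample prep = 14+3 = 17
ES_Run assay = 14; EF_Run assay = 14+12 = 26
ES_Incubation = max(EF_Equipment setup=21, EF_Calibration=30, EF_Sample prep=17, EF_Run assay=26) = 30; EF_Incubation = 30+10 = 40
Expected project duration μ = 40 days. Critical path: Order reagents → Calibration → Incubation.

Variance along critical path = 9.000 + 5.444 + 0.444 = 14.889; σ = 3.859 days.
D = μ + z·σ = 40 + 1.282·3.859 = 44.9 days

44.9 days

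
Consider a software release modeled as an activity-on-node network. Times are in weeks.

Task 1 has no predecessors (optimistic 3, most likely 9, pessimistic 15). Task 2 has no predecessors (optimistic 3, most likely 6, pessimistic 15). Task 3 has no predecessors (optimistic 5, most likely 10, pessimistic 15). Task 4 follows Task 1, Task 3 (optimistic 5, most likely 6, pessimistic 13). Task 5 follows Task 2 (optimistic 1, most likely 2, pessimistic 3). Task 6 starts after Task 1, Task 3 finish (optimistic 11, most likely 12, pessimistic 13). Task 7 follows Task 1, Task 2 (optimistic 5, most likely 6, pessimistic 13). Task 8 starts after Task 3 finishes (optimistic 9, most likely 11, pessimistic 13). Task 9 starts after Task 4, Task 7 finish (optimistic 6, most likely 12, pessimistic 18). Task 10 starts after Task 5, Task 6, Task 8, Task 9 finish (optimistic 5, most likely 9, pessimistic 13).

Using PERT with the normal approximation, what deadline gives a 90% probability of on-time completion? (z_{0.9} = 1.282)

42.1 weeks

te_Task 1 = (3 + 4·9 + 15)/6 = 54/6 = 9; σ²_Task 1 = ((15−3)/6)² = 4.000
te_Task 2 = (3 + 4·6 + 15)/6 = 42/6 = 7; σ²_Task 2 = ((15−3)/6)² = 4.000
te_Task 3 = (5 + 4·10 + 15)/6 = 60/6 = 10; σ²_Task 3 = ((15−5)/6)² = 2.778
te_Task 4 = (5 + 4·6 + 13)/6 = 42/6 = 7; σ²_Task 4 = ((13−5)/6)² = 1.778
te_Task 5 = (1 + 4·2 + 3)/6 = 12/6 = 2; σ²_Task 5 = ((3−1)/6)² = 0.111
te_Task 6 = (11 + 4·12 + 13)/6 = 72/6 = 12; σ²_Task 6 = ((13−11)/6)² = 0.111
te_Task 7 = (5 + 4·6 + 13)/6 = 42/6 = 7; σ²_Task 7 = ((13−5)/6)² = 1.778
te_Task 8 = (9 + 4·11 + 13)/6 = 66/6 = 11; σ²_Task 8 = ((13−9)/6)² = 0.444
te_Task 9 = (6 + 4·12 + 18)/6 = 72/6 = 12; σ²_Task 9 = ((18−6)/6)² = 4.000
te_Task 10 = (5 + 4·9 + 13)/6 = 54/6 = 9; σ²_Task 10 = ((13−5)/6)² = 1.778

Forward pass:
ES_Task 1 = 0; EF_Task 1 = 9
ES_Task 2 = 0; EF_Task 2 = 7
ES_Task 3 = 0; EF_Task 3 = 10
ES_Task 4 = max(EF_Task 1=9, EF_Task 3=10) = 10; EF_Task 4 = 10+7 = 17
ES_Task 5 = 7; EF_Task 5 = 7+2 = 9
ES_Task 6 = max(EF_Task 1=9, EF_Task 3=10) = 10; EF_Task 6 = 10+12 = 22
ES_Task 7 = max(EF_Task 1=9, EF_Task 2=7) = 9; EF_Task 7 = 9+7 = 16
ES_Task 8 = 10; EF_Task 8 = 10+11 = 21
ES_Task 9 = max(EF_Task 4=17, EF_Task 7=16) = 17; EF_Task 9 = 17+12 = 29
ES_Task 10 = max(EF_Task 5=9, EF_Task 6=22, EF_Task 8=21, EF_Task 9=29) = 29; EF_Task 10 = 29+9 = 38
Expected project duration μ = 38 weeks. Critical path: Task 3 → Task 4 → Task 9 → Task 10.

Variance along critical path = 2.778 + 1.778 + 4.000 + 1.778 = 10.333; σ = 3.215 weeks.
D = μ + z·σ = 38 + 1.282·3.215 = 42.1 weeks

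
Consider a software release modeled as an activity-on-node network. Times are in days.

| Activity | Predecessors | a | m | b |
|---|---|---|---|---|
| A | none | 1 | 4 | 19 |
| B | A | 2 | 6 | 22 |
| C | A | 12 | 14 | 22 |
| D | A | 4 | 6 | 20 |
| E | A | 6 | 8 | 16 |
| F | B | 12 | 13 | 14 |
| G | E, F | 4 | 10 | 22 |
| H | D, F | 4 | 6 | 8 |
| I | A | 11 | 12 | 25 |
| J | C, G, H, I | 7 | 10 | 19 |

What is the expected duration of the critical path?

te_A = (1 + 4·4 + 19)/6 = 36/6 = 6
te_B = (2 + 4·6 + 22)/6 = 48/6 = 8
te_C = (12 + 4·14 + 22)/6 = 90/6 = 15
te_D = (4 + 4·6 + 20)/6 = 48/6 = 8
te_E = (6 + 4·8 + 16)/6 = 54/6 = 9
te_F = (12 + 4·13 + 14)/6 = 78/6 = 13
te_G = (4 + 4·10 + 22)/6 = 66/6 = 11
te_H = (4 + 4·6 + 8)/6 = 36/6 = 6
te_I = (11 + 4·12 + 25)/6 = 84/6 = 14
te_J = (7 + 4·10 + 19)/6 = 66/6 = 11

Forward pass:
ES_A = 0; EF_A = 6
ES_B = 6; EF_B = 6+8 = 14
ES_C = 6; EF_C = 6+15 = 21
ES_D = 6; EF_D = 6+8 = 14
ES_E = 6; EF_E = 6+9 = 15
ES_F = 14; EF_F = 14+13 = 27
ES_G = max(EF_E=15, EF_F=27) = 27; EF_G = 27+11 = 38
ES_H = max(EF_D=14, EF_F=27) = 27; EF_H = 27+6 = 33
ES_I = 6; EF_I = 6+14 = 20
ES_J = max(EF_C=21, EF_G=38, EF_H=33, EF_I=20) = 38; EF_J = 38+11 = 49
Expected project duration μ = 49 days. Critical path: A → B → F → G → J.

49 days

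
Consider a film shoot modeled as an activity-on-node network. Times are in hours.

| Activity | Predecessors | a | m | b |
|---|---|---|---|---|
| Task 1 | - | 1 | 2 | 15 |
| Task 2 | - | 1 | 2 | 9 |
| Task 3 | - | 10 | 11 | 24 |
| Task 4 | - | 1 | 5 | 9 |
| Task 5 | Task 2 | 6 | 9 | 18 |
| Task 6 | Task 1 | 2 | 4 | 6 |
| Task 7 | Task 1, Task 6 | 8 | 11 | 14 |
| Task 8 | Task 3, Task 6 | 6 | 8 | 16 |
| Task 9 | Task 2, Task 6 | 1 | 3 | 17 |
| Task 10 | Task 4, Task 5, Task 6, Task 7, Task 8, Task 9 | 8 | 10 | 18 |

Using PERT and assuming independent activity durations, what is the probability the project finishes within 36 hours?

0.817

te_Task 1 = (1 + 4·2 + 15)/6 = 24/6 = 4; σ²_Task 1 = ((15−1)/6)² = 5.444
te_Task 2 = (1 + 4·2 + 9)/6 = 18/6 = 3; σ²_Task 2 = ((9−1)/6)² = 1.778
te_Task 3 = (10 + 4·11 + 24)/6 = 78/6 = 13; σ²_Task 3 = ((24−10)/6)² = 5.444
te_Task 4 = (1 + 4·5 + 9)/6 = 30/6 = 5; σ²_Task 4 = ((9−1)/6)² = 1.778
te_Task 5 = (6 + 4·9 + 18)/6 = 60/6 = 10; σ²_Task 5 = ((18−6)/6)² = 4.000
te_Task 6 = (2 + 4·4 + 6)/6 = 24/6 = 4; σ²_Task 6 = ((6−2)/6)² = 0.444
te_Task 7 = (8 + 4·11 + 14)/6 = 66/6 = 11; σ²_Task 7 = ((14−8)/6)² = 1.000
te_Task 8 = (6 + 4·8 + 16)/6 = 54/6 = 9; σ²_Task 8 = ((16−6)/6)² = 2.778
te_Task 9 = (1 + 4·3 + 17)/6 = 30/6 = 5; σ²_Task 9 = ((17−1)/6)² = 7.111
te_Task 10 = (8 + 4·10 + 18)/6 = 66/6 = 11; σ²_Task 10 = ((18−8)/6)² = 2.778

Forward pass:
ES_Task 1 = 0; EF_Task 1 = 4
ES_Task 2 = 0; EF_Task 2 = 3
ES_Task 3 = 0; EF_Task 3 = 13
ES_Task 4 = 0; EF_Task 4 = 5
ES_Task 5 = 3; EF_Task 5 = 3+10 = 13
ES_Task 6 = 4; EF_Task 6 = 4+4 = 8
ES_Task 7 = max(EF_Task 1=4, EF_Task 6=8) = 8; EF_Task 7 = 8+11 = 19
ES_Task 8 = max(EF_Task 3=13, EF_Task 6=8) = 13; EF_Task 8 = 13+9 = 22
ES_Task 9 = max(EF_Task 2=3, EF_Task 6=8) = 8; EF_Task 9 = 8+5 = 13
ES_Task 10 = max(EF_Task 4=5, EF_Task 5=13, EF_Task 6=8, EF_Task 7=19, EF_Task 8=22, EF_Task 9=13) = 22; EF_Task 10 = 22+11 = 33
Expected project duration μ = 33 hours. Critical path: Task 3 → Task 8 → Task 10.

Variance along critical path = 5.444 + 2.778 + 2.778 = 11.000; σ = √11.000 = 3.317 hours.
Z = (36 − 33) / 3.317 = 0.905
P(T ≤ 36) = Φ(0.905) ≈ 0.817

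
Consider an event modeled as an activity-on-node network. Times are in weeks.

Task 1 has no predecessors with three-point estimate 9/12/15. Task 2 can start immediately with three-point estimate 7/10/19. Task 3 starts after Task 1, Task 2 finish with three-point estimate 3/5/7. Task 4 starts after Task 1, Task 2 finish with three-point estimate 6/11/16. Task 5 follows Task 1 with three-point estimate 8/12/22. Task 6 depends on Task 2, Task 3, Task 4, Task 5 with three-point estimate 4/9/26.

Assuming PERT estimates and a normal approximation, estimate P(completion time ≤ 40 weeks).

0.815

te_Task 1 = (9 + 4·12 + 15)/6 = 72/6 = 12; σ²_Task 1 = ((15−9)/6)² = 1.000
te_Task 2 = (7 + 4·10 + 19)/6 = 66/6 = 11; σ²_Task 2 = ((19−7)/6)² = 4.000
te_Task 3 = (3 + 4·5 + 7)/6 = 30/6 = 5; σ²_Task 3 = ((7−3)/6)² = 0.444
te_Task 4 = (6 + 4·11 + 16)/6 = 66/6 = 11; σ²_Task 4 = ((16−6)/6)² = 2.778
te_Task 5 = (8 + 4·12 + 22)/6 = 78/6 = 13; σ²_Task 5 = ((22−8)/6)² = 5.444
te_Task 6 = (4 + 4·9 + 26)/6 = 66/6 = 11; σ²_Task 6 = ((26−4)/6)² = 13.444

Forward pass:
ES_Task 1 = 0; EF_Task 1 = 12
ES_Task 2 = 0; EF_Task 2 = 11
ES_Task 3 = max(EF_Task 1=12, EF_Task 2=11) = 12; EF_Task 3 = 12+5 = 17
ES_Task 4 = max(EF_Task 1=12, EF_Task 2=11) = 12; EF_Task 4 = 12+11 = 23
ES_Task 5 = 12; EF_Task 5 = 12+13 = 25
ES_Task 6 = max(EF_Task 2=11, EF_Task 3=17, EF_Task 4=23, EF_Task 5=25) = 25; EF_Task 6 = 25+11 = 36
Expected project duration μ = 36 weeks. Critical path: Task 1 → Task 5 → Task 6.

Variance along critical path = 1.000 + 5.444 + 13.444 = 19.889; σ = √19.889 = 4.460 weeks.
Z = (40 − 36) / 4.460 = 0.897
P(T ≤ 40) = Φ(0.897) ≈ 0.815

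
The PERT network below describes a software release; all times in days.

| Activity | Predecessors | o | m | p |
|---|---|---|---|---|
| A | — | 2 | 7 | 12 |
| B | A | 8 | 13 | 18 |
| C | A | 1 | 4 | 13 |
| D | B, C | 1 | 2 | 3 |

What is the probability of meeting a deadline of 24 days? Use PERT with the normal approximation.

te_A = (2 + 4·7 + 12)/6 = 42/6 = 7; σ²_A = ((12−2)/6)² = 2.778
te_B = (8 + 4·13 + 18)/6 = 78/6 = 13; σ²_B = ((18−8)/6)² = 2.778
te_C = (1 + 4·4 + 13)/6 = 30/6 = 5; σ²_C = ((13−1)/6)² = 4.000
te_D = (1 + 4·2 + 3)/6 = 12/6 = 2; σ²_D = ((3−1)/6)² = 0.111

Forward pass:
ES_A = 0; EF_A = 7
ES_B = 7; EF_B = 7+13 = 20
ES_C = 7; EF_C = 7+5 = 12
ES_D = max(EF_B=20, EF_C=12) = 20; EF_D = 20+2 = 22
Expected project duration μ = 22 days. Critical path: A → B → D.

Variance along critical path = 2.778 + 2.778 + 0.111 = 5.667; σ = √5.667 = 2.380 days.
Z = (24 − 22) / 2.380 = 0.840
P(T ≤ 24) = Φ(0.840) ≈ 0.800

0.800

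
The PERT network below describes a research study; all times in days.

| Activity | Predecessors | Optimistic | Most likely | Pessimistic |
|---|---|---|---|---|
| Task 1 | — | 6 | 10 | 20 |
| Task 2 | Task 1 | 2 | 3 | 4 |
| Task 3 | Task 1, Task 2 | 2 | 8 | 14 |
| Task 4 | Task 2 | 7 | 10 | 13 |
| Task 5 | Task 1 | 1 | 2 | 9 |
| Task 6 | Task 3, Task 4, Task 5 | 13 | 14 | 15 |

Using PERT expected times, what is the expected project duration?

te_Task 1 = (6 + 4·10 + 20)/6 = 66/6 = 11
te_Task 2 = (2 + 4·3 + 4)/6 = 18/6 = 3
te_Task 3 = (2 + 4·8 + 14)/6 = 48/6 = 8
te_Task 4 = (7 + 4·10 + 13)/6 = 60/6 = 10
te_Task 5 = (1 + 4·2 + 9)/6 = 18/6 = 3
te_Task 6 = (13 + 4·14 + 15)/6 = 84/6 = 14

Forward pass:
ES_Task 1 = 0; EF_Task 1 = 11
ES_Task 2 = 11; EF_Task 2 = 11+3 = 14
ES_Task 3 = max(EF_Task 1=11, EF_Task 2=14) = 14; EF_Task 3 = 14+8 = 22
ES_Task 4 = 14; EF_Task 4 = 14+10 = 24
ES_Task 5 = 11; EF_Task 5 = 11+3 = 14
ES_Task 6 = max(EF_Task 3=22, EF_Task 4=24, EF_Task 5=14) = 24; EF_Task 6 = 24+14 = 38
Expected project duration μ = 38 days. Critical path: Task 1 → Task 2 → Task 4 → Task 6.

38 days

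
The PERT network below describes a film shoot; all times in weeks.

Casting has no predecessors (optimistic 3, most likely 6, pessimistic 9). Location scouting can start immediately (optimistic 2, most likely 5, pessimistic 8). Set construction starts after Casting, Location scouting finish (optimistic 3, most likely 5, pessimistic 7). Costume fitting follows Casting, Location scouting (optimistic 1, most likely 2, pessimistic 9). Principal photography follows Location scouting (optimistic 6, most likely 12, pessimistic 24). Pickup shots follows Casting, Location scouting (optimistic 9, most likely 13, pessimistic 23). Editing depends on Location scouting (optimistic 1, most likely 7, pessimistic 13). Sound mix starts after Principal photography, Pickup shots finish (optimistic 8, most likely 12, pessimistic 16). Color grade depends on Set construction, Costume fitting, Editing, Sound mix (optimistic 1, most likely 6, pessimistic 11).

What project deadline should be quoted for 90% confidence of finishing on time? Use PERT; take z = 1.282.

42.3 weeks

te_Casting = (3 + 4·6 + 9)/6 = 36/6 = 6; σ²_Casting = ((9−3)/6)² = 1.000
te_Location scouting = (2 + 4·5 + 8)/6 = 30/6 = 5; σ²_Location scouting = ((8−2)/6)² = 1.000
te_Set construction = (3 + 4·5 + 7)/6 = 30/6 = 5; σ²_Set construction = ((7−3)/6)² = 0.444
te_Costume fitting = (1 + 4·2 + 9)/6 = 18/6 = 3; σ²_Costume fitting = ((9−1)/6)² = 1.778
te_Principal photography = (6 + 4·12 + 24)/6 = 78/6 = 13; σ²_Principal photography = ((24−6)/6)² = 9.000
te_Pickup shots = (9 + 4·13 + 23)/6 = 84/6 = 14; σ²_Pickup shots = ((23−9)/6)² = 5.444
te_Editing = (1 + 4·7 + 13)/6 = 42/6 = 7; σ²_Editing = ((13−1)/6)² = 4.000
te_Sound mix = (8 + 4·12 + 16)/6 = 72/6 = 12; σ²_Sound mix = ((16−8)/6)² = 1.778
te_Color grade = (1 + 4·6 + 11)/6 = 36/6 = 6; σ²_Color grade = ((11−1)/6)² = 2.778

Forward pass:
ES_Casting = 0; EF_Casting = 6
ES_Location scouting = 0; EF_Location scouting = 5
ES_Set construction = max(EF_Casting=6, EF_Location scouting=5) = 6; EF_Set construction = 6+5 = 11
ES_Costume fitting = max(EF_Casting=6, EF_Location scouting=5) = 6; EF_Costume fitting = 6+3 = 9
ES_Principal photography = 5; EF_Principal photography = 5+13 = 18
ES_Pickup shots = max(EF_Casting=6, EF_Location scouting=5) = 6; EF_Pickup shots = 6+14 = 20
ES_Editing = 5; EF_Editing = 5+7 = 12
ES_Sound mix = max(EF_Principal photography=18, EF_Pickup shots=20) = 20; EF_Sound mix = 20+12 = 32
ES_Color grade = max(EF_Set construction=11, EF_Costume fitting=9, EF_Editing=12, EF_Sound mix=32) = 32; EF_Color grade = 32+6 = 38
Expected project duration μ = 38 weeks. Critical path: Casting → Pickup shots → Sound mix → Color grade.

Variance along critical path = 1.000 + 5.444 + 1.778 + 2.778 = 11.000; σ = 3.317 weeks.
D = μ + z·σ = 38 + 1.282·3.317 = 42.3 weeks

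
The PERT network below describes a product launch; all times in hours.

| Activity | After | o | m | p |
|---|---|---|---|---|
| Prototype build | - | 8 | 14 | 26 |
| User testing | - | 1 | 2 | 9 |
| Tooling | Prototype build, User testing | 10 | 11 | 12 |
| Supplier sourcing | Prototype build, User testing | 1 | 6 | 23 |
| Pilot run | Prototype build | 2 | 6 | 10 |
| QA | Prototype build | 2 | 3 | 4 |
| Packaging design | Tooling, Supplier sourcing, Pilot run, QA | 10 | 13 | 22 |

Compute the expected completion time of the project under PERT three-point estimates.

te_Prototype build = (8 + 4·14 + 26)/6 = 90/6 = 15
te_User testing = (1 + 4·2 + 9)/6 = 18/6 = 3
te_Tooling = (10 + 4·11 + 12)/6 = 66/6 = 11
te_Supplier sourcing = (1 + 4·6 + 23)/6 = 48/6 = 8
te_Pilot run = (2 + 4·6 + 10)/6 = 36/6 = 6
te_QA = (2 + 4·3 + 4)/6 = 18/6 = 3
te_Packaging design = (10 + 4·13 + 22)/6 = 84/6 = 14

Forward pass:
ES_Prototype build = 0; EF_Prototype build = 15
ES_User testing = 0; EF_User testing = 3
ES_Tooling = max(EF_Prototype build=15, EF_User testing=3) = 15; EF_Tooling = 15+11 = 26
ES_Supplier sourcing = max(EF_Prototype build=15, EF_User testing=3) = 15; EF_Supplier sourcing = 15+8 = 23
ES_Pilot run = 15; EF_Pilot run = 15+6 = 21
ES_QA = 15; EF_QA = 15+3 = 18
ES_Packaging design = max(EF_Tooling=26, EF_Supplier sourcing=23, EF_Pilot run=21, EF_QA=18) = 26; EF_Packaging design = 26+14 = 40
Expected project duration μ = 40 hours. Critical path: Prototype build → Tooling → Packaging design.

40 hours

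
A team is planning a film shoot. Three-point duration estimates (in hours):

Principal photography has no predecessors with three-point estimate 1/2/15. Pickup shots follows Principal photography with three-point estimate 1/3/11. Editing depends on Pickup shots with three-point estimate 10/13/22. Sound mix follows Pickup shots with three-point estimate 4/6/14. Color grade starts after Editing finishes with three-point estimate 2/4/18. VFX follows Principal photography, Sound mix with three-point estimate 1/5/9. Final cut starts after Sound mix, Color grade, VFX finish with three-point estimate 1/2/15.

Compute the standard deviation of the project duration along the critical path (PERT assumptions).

te_Principal photography = (1 + 4·2 + 15)/6 = 24/6 = 4; σ²_Principal photography = ((15−1)/6)² = 5.444
te_Pickup shots = (1 + 4·3 + 11)/6 = 24/6 = 4; σ²_Pickup shots = ((11−1)/6)² = 2.778
te_Editing = (10 + 4·13 + 22)/6 = 84/6 = 14; σ²_Editing = ((22−10)/6)² = 4.000
te_Sound mix = (4 + 4·6 + 14)/6 = 42/6 = 7; σ²_Sound mix = ((14−4)/6)² = 2.778
te_Color grade = (2 + 4·4 + 18)/6 = 36/6 = 6; σ²_Color grade = ((18−2)/6)² = 7.111
te_VFX = (1 + 4·5 + 9)/6 = 30/6 = 5; σ²_VFX = ((9−1)/6)² = 1.778
te_Final cut = (1 + 4·2 + 15)/6 = 24/6 = 4; σ²_Final cut = ((15−1)/6)² = 5.444

Forward pass:
ES_Principal photography = 0; EF_Principal photography = 4
ES_Pickup shots = 4; EF_Pickup shots = 4+4 = 8
ES_Editing = 8; EF_Editing = 8+14 = 22
ES_Sound mix = 8; EF_Sound mix = 8+7 = 15
ES_Color grade = 22; EF_Color grade = 22+6 = 28
ES_VFX = max(EF_Principal photography=4, EF_Sound mix=15) = 15; EF_VFX = 15+5 = 20
ES_Final cut = max(EF_Sound mix=15, EF_Color grade=28, EF_VFX=20) = 28; EF_Final cut = 28+4 = 32
Expected project duration μ = 32 hours. Critical path: Principal photography → Pickup shots → Editing → Color grade → Final cut.

Variance along critical path = 5.444 + 2.778 + 4.000 + 7.111 + 5.444 = 24.778
σ = √24.778 = 4.978 hours

4.98 hours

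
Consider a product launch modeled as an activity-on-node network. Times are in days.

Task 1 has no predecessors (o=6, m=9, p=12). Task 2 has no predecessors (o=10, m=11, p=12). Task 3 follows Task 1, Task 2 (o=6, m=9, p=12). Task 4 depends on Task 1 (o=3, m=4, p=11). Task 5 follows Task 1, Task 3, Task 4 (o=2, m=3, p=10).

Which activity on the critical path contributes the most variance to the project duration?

Task 5

te_Task 1 = (6 + 4·9 + 12)/6 = 54/6 = 9; σ²_Task 1 = ((12−6)/6)² = 1.000
te_Task 2 = (10 + 4·11 + 12)/6 = 66/6 = 11; σ²_Task 2 = ((12−10)/6)² = 0.111
te_Task 3 = (6 + 4·9 + 12)/6 = 54/6 = 9; σ²_Task 3 = ((12−6)/6)² = 1.000
te_Task 4 = (3 + 4·4 + 11)/6 = 30/6 = 5; σ²_Task 4 = ((11−3)/6)² = 1.778
te_Task 5 = (2 + 4·3 + 10)/6 = 24/6 = 4; σ²_Task 5 = ((10−2)/6)² = 1.778

Forward pass:
ES_Task 1 = 0; EF_Task 1 = 9
ES_Task 2 = 0; EF_Task 2 = 11
ES_Task 3 = max(EF_Task 1=9, EF_Task 2=11) = 11; EF_Task 3 = 11+9 = 20
ES_Task 4 = 9; EF_Task 4 = 9+5 = 14
ES_Task 5 = max(EF_Task 1=9, EF_Task 3=20, EF_Task 4=14) = 20; EF_Task 5 = 20+4 = 24
Expected project duration μ = 24 days. Critical path: Task 2 → Task 3 → Task 5.

Variances on critical path: σ²_Task 2=0.111, σ²_Task 3=1.000, σ²_Task 5=1.778.
Largest is σ²_Task 5 = 1.778.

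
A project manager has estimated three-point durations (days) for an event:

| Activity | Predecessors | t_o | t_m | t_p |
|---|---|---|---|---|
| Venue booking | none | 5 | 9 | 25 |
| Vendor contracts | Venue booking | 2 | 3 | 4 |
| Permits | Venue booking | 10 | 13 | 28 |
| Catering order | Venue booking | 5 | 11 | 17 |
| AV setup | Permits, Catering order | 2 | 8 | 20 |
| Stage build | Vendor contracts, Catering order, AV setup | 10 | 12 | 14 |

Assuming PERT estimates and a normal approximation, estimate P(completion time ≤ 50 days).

te_Venue booking = (5 + 4·9 + 25)/6 = 66/6 = 11; σ²_Venue booking = ((25−5)/6)² = 11.111
te_Vendor contracts = (2 + 4·3 + 4)/6 = 18/6 = 3; σ²_Vendor contracts = ((4−2)/6)² = 0.111
te_Permits = (10 + 4·13 + 28)/6 = 90/6 = 15; σ²_Permits = ((28−10)/6)² = 9.000
te_Catering order = (5 + 4·11 + 17)/6 = 66/6 = 11; σ²_Catering order = ((17−5)/6)² = 4.000
te_AV setup = (2 + 4·8 + 20)/6 = 54/6 = 9; σ²_AV setup = ((20−2)/6)² = 9.000
te_Stage build = (10 + 4·12 + 14)/6 = 72/6 = 12; σ²_Stage build = ((14−10)/6)² = 0.444

Forward pass:
ES_Venue booking = 0; EF_Venue booking = 11
ES_Vendor contracts = 11; EF_Vendor contracts = 11+3 = 14
ES_Permits = 11; EF_Permits = 11+15 = 26
ES_Catering order = 11; EF_Catering order = 11+11 = 22
ES_AV setup = max(EF_Permits=26, EF_Catering order=22) = 26; EF_AV setup = 26+9 = 35
ES_Stage build = max(EF_Vendor contracts=14, EF_Catering order=22, EF_AV setup=35) = 35; EF_Stage build = 35+12 = 47
Expected project duration μ = 47 days. Critical path: Venue booking → Permits → AV setup → Stage build.

Variance along critical path = 11.111 + 9.000 + 9.000 + 0.444 = 29.556; σ = √29.556 = 5.437 days.
Z = (50 − 47) / 5.437 = 0.552
P(T ≤ 50) = Φ(0.552) ≈ 0.709

0.709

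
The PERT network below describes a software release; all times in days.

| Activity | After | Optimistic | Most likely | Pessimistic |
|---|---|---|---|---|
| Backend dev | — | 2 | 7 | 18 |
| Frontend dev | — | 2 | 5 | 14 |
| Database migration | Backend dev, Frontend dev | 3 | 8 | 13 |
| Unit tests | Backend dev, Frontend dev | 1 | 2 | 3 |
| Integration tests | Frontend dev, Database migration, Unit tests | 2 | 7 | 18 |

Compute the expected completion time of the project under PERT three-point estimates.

te_Backend dev = (2 + 4·7 + 18)/6 = 48/6 = 8
te_Frontend dev = (2 + 4·5 + 14)/6 = 36/6 = 6
te_Database migration = (3 + 4·8 + 13)/6 = 48/6 = 8
te_Unit tests = (1 + 4·2 + 3)/6 = 12/6 = 2
te_Integration tests = (2 + 4·7 + 18)/6 = 48/6 = 8

Forward pass:
ES_Backend dev = 0; EF_Backend dev = 8
ES_Frontend dev = 0; EF_Frontend dev = 6
ES_Database migration = max(EF_Backend dev=8, EF_Frontend dev=6) = 8; EF_Database migration = 8+8 = 16
ES_Unit tests = max(EF_Backend dev=8, EF_Frontend dev=6) = 8; EF_Unit tests = 8+2 = 10
ES_Integration tests = max(EF_Frontend dev=6, EF_Database migration=16, EF_Unit tests=10) = 16; EF_Integration tests = 16+8 = 24
Expected project duration μ = 24 days. Critical path: Backend dev → Database migration → Integration tests.

24 days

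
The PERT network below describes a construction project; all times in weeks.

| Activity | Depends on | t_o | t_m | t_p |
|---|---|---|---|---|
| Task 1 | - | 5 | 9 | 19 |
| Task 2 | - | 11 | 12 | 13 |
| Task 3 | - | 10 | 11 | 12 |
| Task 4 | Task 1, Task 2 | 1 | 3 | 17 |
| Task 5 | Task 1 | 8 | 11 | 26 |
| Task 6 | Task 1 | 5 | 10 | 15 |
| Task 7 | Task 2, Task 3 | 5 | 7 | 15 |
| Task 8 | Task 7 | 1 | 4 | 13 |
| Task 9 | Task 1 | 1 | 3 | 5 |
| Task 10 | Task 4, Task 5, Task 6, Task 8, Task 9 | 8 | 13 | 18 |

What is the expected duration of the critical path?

te_Task 1 = (5 + 4·9 + 19)/6 = 60/6 = 10
te_Task 2 = (11 + 4·12 + 13)/6 = 72/6 = 12
te_Task 3 = (10 + 4·11 + 12)/6 = 66/6 = 11
te_Task 4 = (1 + 4·3 + 17)/6 = 30/6 = 5
te_Task 5 = (8 + 4·11 + 26)/6 = 78/6 = 13
te_Task 6 = (5 + 4·10 + 15)/6 = 60/6 = 10
te_Task 7 = (5 + 4·7 + 15)/6 = 48/6 = 8
te_Task 8 = (1 + 4·4 + 13)/6 = 30/6 = 5
te_Task 9 = (1 + 4·3 + 5)/6 = 18/6 = 3
te_Task 10 = (8 + 4·13 + 18)/6 = 78/6 = 13

Forward pass:
ES_Task 1 = 0; EF_Task 1 = 10
ES_Task 2 = 0; EF_Task 2 = 12
ES_Task 3 = 0; EF_Task 3 = 11
ES_Task 4 = max(EF_Task 1=10, EF_Task 2=12) = 12; EF_Task 4 = 12+5 = 17
ES_Task 5 = 10; EF_Task 5 = 10+13 = 23
ES_Task 6 = 10; EF_Task 6 = 10+10 = 20
ES_Task 7 = max(EF_Task 2=12, EF_Task 3=11) = 12; EF_Task 7 = 12+8 = 20
ES_Task 8 = 20; EF_Task 8 = 20+5 = 25
ES_Task 9 = 10; EF_Task 9 = 10+3 = 13
ES_Task 10 = max(EF_Task 4=17, EF_Task 5=23, EF_Task 6=20, EF_Task 8=25, EF_Task 9=13) = 25; EF_Task 10 = 25+13 = 38
Expected project duration μ = 38 weeks. Critical path: Task 2 → Task 7 → Task 8 → Task 10.

38 weeks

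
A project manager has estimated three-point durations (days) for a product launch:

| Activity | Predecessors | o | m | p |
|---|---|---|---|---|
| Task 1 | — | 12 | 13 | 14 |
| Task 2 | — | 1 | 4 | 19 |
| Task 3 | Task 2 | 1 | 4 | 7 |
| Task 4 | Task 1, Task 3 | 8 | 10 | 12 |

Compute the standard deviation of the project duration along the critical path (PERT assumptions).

te_Task 1 = (12 + 4·13 + 14)/6 = 78/6 = 13; σ²_Task 1 = ((14−12)/6)² = 0.111
te_Task 2 = (1 + 4·4 + 19)/6 = 36/6 = 6; σ²_Task 2 = ((19−1)/6)² = 9.000
te_Task 3 = (1 + 4·4 + 7)/6 = 24/6 = 4; σ²_Task 3 = ((7−1)/6)² = 1.000
te_Task 4 = (8 + 4·10 + 12)/6 = 60/6 = 10; σ²_Task 4 = ((12−8)/6)² = 0.444

Forward pass:
ES_Task 1 = 0; EF_Task 1 = 13
ES_Task 2 = 0; EF_Task 2 = 6
ES_Task 3 = 6; EF_Task 3 = 6+4 = 10
ES_Task 4 = max(EF_Task 1=13, EF_Task 3=10) = 13; EF_Task 4 = 13+10 = 23
Expected project duration μ = 23 days. Critical path: Task 1 → Task 4.

Variance along critical path = 0.111 + 0.444 = 0.556
σ = √0.556 = 0.745 days

0.75 days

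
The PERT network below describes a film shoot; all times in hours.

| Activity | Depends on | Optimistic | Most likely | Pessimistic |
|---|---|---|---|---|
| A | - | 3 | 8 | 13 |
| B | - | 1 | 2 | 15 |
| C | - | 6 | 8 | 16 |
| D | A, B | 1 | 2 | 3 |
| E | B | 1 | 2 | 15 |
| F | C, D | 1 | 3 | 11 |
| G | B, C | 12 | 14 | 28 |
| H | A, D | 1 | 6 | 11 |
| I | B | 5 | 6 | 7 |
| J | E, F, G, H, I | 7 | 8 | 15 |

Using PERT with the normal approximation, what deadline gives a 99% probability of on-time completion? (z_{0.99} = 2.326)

te_A = (3 + 4·8 + 13)/6 = 48/6 = 8; σ²_A = ((13−3)/6)² = 2.778
te_B = (1 + 4·2 + 15)/6 = 24/6 = 4; σ²_B = ((15−1)/6)² = 5.444
te_C = (6 + 4·8 + 16)/6 = 54/6 = 9; σ²_C = ((16−6)/6)² = 2.778
te_D = (1 + 4·2 + 3)/6 = 12/6 = 2; σ²_D = ((3−1)/6)² = 0.111
te_E = (1 + 4·2 + 15)/6 = 24/6 = 4; σ²_E = ((15−1)/6)² = 5.444
te_F = (1 + 4·3 + 11)/6 = 24/6 = 4; σ²_F = ((11−1)/6)² = 2.778
te_G = (12 + 4·14 + 28)/6 = 96/6 = 16; σ²_G = ((28−12)/6)² = 7.111
te_H = (1 + 4·6 + 11)/6 = 36/6 = 6; σ²_H = ((11−1)/6)² = 2.778
te_I = (5 + 4·6 + 7)/6 = 36/6 = 6; σ²_I = ((7−5)/6)² = 0.111
te_J = (7 + 4·8 + 15)/6 = 54/6 = 9; σ²_J = ((15−7)/6)² = 1.778

Forward pass:
ES_A = 0; EF_A = 8
ES_B = 0; EF_B = 4
ES_C = 0; EF_C = 9
ES_D = max(EF_A=8, EF_B=4) = 8; EF_D = 8+2 = 10
ES_E = 4; EF_E = 4+4 = 8
ES_F = max(EF_C=9, EF_D=10) = 10; EF_F = 10+4 = 14
ES_G = max(EF_B=4, EF_C=9) = 9; EF_G = 9+16 = 25
ES_H = max(EF_A=8, EF_D=10) = 10; EF_H = 10+6 = 16
ES_I = 4; EF_I = 4+6 = 10
ES_J = max(EF_E=8, EF_F=14, EF_G=25, EF_H=16, EF_I=10) = 25; EF_J = 25+9 = 34
Expected project duration μ = 34 hours. Critical path: C → G → J.

Variance along critical path = 2.778 + 7.111 + 1.778 = 11.667; σ = 3.416 hours.
D = μ + z·σ = 34 + 2.326·3.416 = 41.9 hours

41.9 hours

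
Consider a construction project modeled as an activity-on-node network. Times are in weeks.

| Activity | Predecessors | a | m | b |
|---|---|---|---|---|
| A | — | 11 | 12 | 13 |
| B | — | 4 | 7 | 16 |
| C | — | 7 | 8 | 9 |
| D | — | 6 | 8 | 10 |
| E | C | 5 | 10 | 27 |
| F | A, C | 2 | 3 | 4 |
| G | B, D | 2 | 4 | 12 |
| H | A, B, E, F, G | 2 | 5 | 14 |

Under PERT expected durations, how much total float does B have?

7 weeks

te_A = (11 + 4·12 + 13)/6 = 72/6 = 12
te_B = (4 + 4·7 + 16)/6 = 48/6 = 8
te_C = (7 + 4·8 + 9)/6 = 48/6 = 8
te_D = (6 + 4·8 + 10)/6 = 48/6 = 8
te_E = (5 + 4·10 + 27)/6 = 72/6 = 12
te_F = (2 + 4·3 + 4)/6 = 18/6 = 3
te_G = (2 + 4·4 + 12)/6 = 30/6 = 5
te_H = (2 + 4·5 + 14)/6 = 36/6 = 6

Forward pass:
ES_A = 0; EF_A = 12
ES_B = 0; EF_B = 8
ES_C = 0; EF_C = 8
ES_D = 0; EF_D = 8
ES_E = 8; EF_E = 8+12 = 20
ES_F = max(EF_A=12, EF_C=8) = 12; EF_F = 12+3 = 15
ES_G = max(EF_B=8, EF_D=8) = 8; EF_G = 8+5 = 13
ES_H = max(EF_A=12, EF_B=8, EF_E=20, EF_F=15, EF_G=13) = 20; EF_H = 20+6 = 26
Expected project duration μ = 26 weeks. Critical path: C → E → H.

Backward pass:
LF_H = 26; LS_H = 26−6 = 20
LF_G = LS_H = 20; LS_G = 20−5 = 15
LF_F = LS_H = 20; LS_F = 20−3 = 17
LF_E = LS_H = 20; LS_E = 20−12 = 8
LF_D = LS_G = 15; LS_D = 15−8 = 7
LF_C = min(LS_E=8, LS_F=17) = 8; LS_C = 8−8 = 0
LF_B = min(LS_G=15, LS_H=20) = 15; LS_B = 15−8 = 7
LF_A = min(LS_F=17, LS_H=20) = 17; LS_A = 17−12 = 5
Slack_B = LS_B − ES_B = 7 − 0 = 7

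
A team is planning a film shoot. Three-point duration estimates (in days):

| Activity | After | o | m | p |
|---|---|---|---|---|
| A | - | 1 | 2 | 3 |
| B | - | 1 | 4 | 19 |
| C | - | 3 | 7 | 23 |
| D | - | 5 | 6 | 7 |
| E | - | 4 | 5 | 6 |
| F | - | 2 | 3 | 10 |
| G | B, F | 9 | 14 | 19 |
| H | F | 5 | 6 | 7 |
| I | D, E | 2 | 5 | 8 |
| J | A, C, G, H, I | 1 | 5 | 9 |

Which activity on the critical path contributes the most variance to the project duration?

te_A = (1 + 4·2 + 3)/6 = 12/6 = 2; σ²_A = ((3−1)/6)² = 0.111
te_B = (1 + 4·4 + 19)/6 = 36/6 = 6; σ²_B = ((19−1)/6)² = 9.000
te_C = (3 + 4·7 + 23)/6 = 54/6 = 9; σ²_C = ((23−3)/6)² = 11.111
te_D = (5 + 4·6 + 7)/6 = 36/6 = 6; σ²_D = ((7−5)/6)² = 0.111
te_E = (4 + 4·5 + 6)/6 = 30/6 = 5; σ²_E = ((6−4)/6)² = 0.111
te_F = (2 + 4·3 + 10)/6 = 24/6 = 4; σ²_F = ((10−2)/6)² = 1.778
te_G = (9 + 4·14 + 19)/6 = 84/6 = 14; σ²_G = ((19−9)/6)² = 2.778
te_H = (5 + 4·6 + 7)/6 = 36/6 = 6; σ²_H = ((7−5)/6)² = 0.111
te_I = (2 + 4·5 + 8)/6 = 30/6 = 5; σ²_I = ((8−2)/6)² = 1.000
te_J = (1 + 4·5 + 9)/6 = 30/6 = 5; σ²_J = ((9−1)/6)² = 1.778

Forward pass:
ES_A = 0; EF_A = 2
ES_B = 0; EF_B = 6
ES_C = 0; EF_C = 9
ES_D = 0; EF_D = 6
ES_E = 0; EF_E = 5
ES_F = 0; EF_F = 4
ES_G = max(EF_B=6, EF_F=4) = 6; EF_G = 6+14 = 20
ES_H = 4; EF_H = 4+6 = 10
ES_I = max(EF_D=6, EF_E=5) = 6; EF_I = 6+5 = 11
ES_J = max(EF_A=2, EF_C=9, EF_G=20, EF_H=10, EF_I=11) = 20; EF_J = 20+5 = 25
Expected project duration μ = 25 days. Critical path: B → G → J.

Variances on critical path: σ²_B=9.000, σ²_G=2.778, σ²_J=1.778.
Largest is σ²_B = 9.000.

B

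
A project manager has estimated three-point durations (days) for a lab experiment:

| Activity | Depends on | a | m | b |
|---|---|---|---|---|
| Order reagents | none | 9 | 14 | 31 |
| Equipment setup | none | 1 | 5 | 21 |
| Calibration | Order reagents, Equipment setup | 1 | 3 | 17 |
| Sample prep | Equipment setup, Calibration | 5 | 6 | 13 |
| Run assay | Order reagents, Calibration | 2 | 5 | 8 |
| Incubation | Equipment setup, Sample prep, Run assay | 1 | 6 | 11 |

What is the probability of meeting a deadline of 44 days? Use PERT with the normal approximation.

0.977

te_Order reagents = (9 + 4·14 + 31)/6 = 96/6 = 16; σ²_Order reagents = ((31−9)/6)² = 13.444
te_Equipment setup = (1 + 4·5 + 21)/6 = 42/6 = 7; σ²_Equipment setup = ((21−1)/6)² = 11.111
te_Calibration = (1 + 4·3 + 17)/6 = 30/6 = 5; σ²_Calibration = ((17−1)/6)² = 7.111
te_Sample prep = (5 + 4·6 + 13)/6 = 42/6 = 7; σ²_Sample prep = ((13−5)/6)² = 1.778
te_Run assay = (2 + 4·5 + 8)/6 = 30/6 = 5; σ²_Run assay = ((8−2)/6)² = 1.000
te_Incubation = (1 + 4·6 + 11)/6 = 36/6 = 6; σ²_Incubation = ((11−1)/6)² = 2.778

Forward pass:
ES_Order reagents = 0; EF_Order reagents = 16
ES_Equipment setup = 0; EF_Equipment setup = 7
ES_Calibration = max(EF_Order reagents=16, EF_Equipment setup=7) = 16; EF_Calibration = 16+5 = 21
ES_Sample prep = max(EF_Equipment setup=7, EF_Calibration=21) = 21; EF_Sample prep = 21+7 = 28
ES_Run assay = max(EF_Order reagents=16, EF_Calibration=21) = 21; EF_Run assay = 21+5 = 26
ES_Incubation = max(EF_Equipment setup=7, EF_Sample prep=28, EF_Run assay=26) = 28; EF_Incubation = 28+6 = 34
Expected project duration μ = 34 days. Critical path: Order reagents → Calibration → Sample prep → Incubation.

Variance along critical path = 13.444 + 7.111 + 1.778 + 2.778 = 25.111; σ = √25.111 = 5.011 days.
Z = (44 − 34) / 5.011 = 1.996
P(T ≤ 44) = Φ(1.996) ≈ 0.977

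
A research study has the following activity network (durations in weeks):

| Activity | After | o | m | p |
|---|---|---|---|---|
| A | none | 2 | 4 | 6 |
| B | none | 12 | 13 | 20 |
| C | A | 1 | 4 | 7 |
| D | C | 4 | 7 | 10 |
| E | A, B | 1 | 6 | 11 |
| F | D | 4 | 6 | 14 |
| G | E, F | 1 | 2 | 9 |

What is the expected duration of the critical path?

25 weeks

te_A = (2 + 4·4 + 6)/6 = 24/6 = 4
te_B = (12 + 4·13 + 20)/6 = 84/6 = 14
te_C = (1 + 4·4 + 7)/6 = 24/6 = 4
te_D = (4 + 4·7 + 10)/6 = 42/6 = 7
te_E = (1 + 4·6 + 11)/6 = 36/6 = 6
te_F = (4 + 4·6 + 14)/6 = 42/6 = 7
te_G = (1 + 4·2 + 9)/6 = 18/6 = 3

Forward pass:
ES_A = 0; EF_A = 4
ES_B = 0; EF_B = 14
ES_C = 4; EF_C = 4+4 = 8
ES_D = 8; EF_D = 8+7 = 15
ES_E = max(EF_A=4, EF_B=14) = 14; EF_E = 14+6 = 20
ES_F = 15; EF_F = 15+7 = 22
ES_G = max(EF_E=20, EF_F=22) = 22; EF_G = 22+3 = 25
Expected project duration μ = 25 weeks. Critical path: A → C → D → F → G.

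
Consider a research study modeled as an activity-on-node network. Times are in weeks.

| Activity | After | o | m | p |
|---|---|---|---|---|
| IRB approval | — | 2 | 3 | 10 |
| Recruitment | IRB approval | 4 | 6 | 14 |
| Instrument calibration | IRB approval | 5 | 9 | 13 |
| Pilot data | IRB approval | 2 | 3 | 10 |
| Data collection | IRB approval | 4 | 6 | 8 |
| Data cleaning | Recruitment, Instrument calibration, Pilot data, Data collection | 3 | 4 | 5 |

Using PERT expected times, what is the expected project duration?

te_IRB approval = (2 + 4·3 + 10)/6 = 24/6 = 4
te_Recruitment = (4 + 4·6 + 14)/6 = 42/6 = 7
te_Instrument calibration = (5 + 4·9 + 13)/6 = 54/6 = 9
te_Pilot data = (2 + 4·3 + 10)/6 = 24/6 = 4
te_Data collection = (4 + 4·6 + 8)/6 = 36/6 = 6
te_Data cleaning = (3 + 4·4 + 5)/6 = 24/6 = 4

Forward pass:
ES_IRB approval = 0; EF_IRB approval = 4
ES_Recruitment = 4; EF_Recruitment = 4+7 = 11
ES_Instrument calibration = 4; EF_Instrument calibration = 4+9 = 13
ES_Pilot data = 4; EF_Pilot data = 4+4 = 8
ES_Data collection = 4; EF_Data collection = 4+6 = 10
ES_Data cleaning = max(EF_Recruitment=11, EF_Instrument calibration=13, EF_Pilot data=8, EF_Data collection=10) = 13; EF_Data cleaning = 13+4 = 17
Expected project duration μ = 17 weeks. Critical path: IRB approval → Instrument calibration → Data cleaning.

17 weeks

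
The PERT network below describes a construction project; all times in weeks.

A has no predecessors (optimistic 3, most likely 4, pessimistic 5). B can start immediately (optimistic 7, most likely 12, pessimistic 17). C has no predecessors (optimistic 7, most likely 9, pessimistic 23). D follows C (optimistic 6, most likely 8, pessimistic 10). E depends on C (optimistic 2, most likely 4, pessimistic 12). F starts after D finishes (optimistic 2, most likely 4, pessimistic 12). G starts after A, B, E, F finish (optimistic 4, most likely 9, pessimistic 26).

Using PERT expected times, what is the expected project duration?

te_A = (3 + 4·4 + 5)/6 = 24/6 = 4
te_B = (7 + 4·12 + 17)/6 = 72/6 = 12
te_C = (7 + 4·9 + 23)/6 = 66/6 = 11
te_D = (6 + 4·8 + 10)/6 = 48/6 = 8
te_E = (2 + 4·4 + 12)/6 = 30/6 = 5
te_F = (2 + 4·4 + 12)/6 = 30/6 = 5
te_G = (4 + 4·9 + 26)/6 = 66/6 = 11

Forward pass:
ES_A = 0; EF_A = 4
ES_B = 0; EF_B = 12
ES_C = 0; EF_C = 11
ES_D = 11; EF_D = 11+8 = 19
ES_E = 11; EF_E = 11+5 = 16
ES_F = 19; EF_F = 19+5 = 24
ES_G = max(EF_A=4, EF_B=12, EF_E=16, EF_F=24) = 24; EF_G = 24+11 = 35
Expected project duration μ = 35 weeks. Critical path: C → D → F → G.

35 weeks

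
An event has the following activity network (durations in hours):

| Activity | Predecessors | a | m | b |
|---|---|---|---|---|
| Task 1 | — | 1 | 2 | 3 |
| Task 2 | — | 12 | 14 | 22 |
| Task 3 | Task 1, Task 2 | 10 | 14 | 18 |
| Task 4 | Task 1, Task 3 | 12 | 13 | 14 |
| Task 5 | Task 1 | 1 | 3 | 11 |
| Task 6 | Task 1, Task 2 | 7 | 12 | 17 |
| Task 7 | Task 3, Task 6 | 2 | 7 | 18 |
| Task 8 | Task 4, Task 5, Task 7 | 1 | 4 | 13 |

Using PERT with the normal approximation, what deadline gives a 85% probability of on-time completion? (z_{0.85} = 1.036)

50.0 hours

te_Task 1 = (1 + 4·2 + 3)/6 = 12/6 = 2; σ²_Task 1 = ((3−1)/6)² = 0.111
te_Task 2 = (12 + 4·14 + 22)/6 = 90/6 = 15; σ²_Task 2 = ((22−12)/6)² = 2.778
te_Task 3 = (10 + 4·14 + 18)/6 = 84/6 = 14; σ²_Task 3 = ((18−10)/6)² = 1.778
te_Task 4 = (12 + 4·13 + 14)/6 = 78/6 = 13; σ²_Task 4 = ((14−12)/6)² = 0.111
te_Task 5 = (1 + 4·3 + 11)/6 = 24/6 = 4; σ²_Task 5 = ((11−1)/6)² = 2.778
te_Task 6 = (7 + 4·12 + 17)/6 = 72/6 = 12; σ²_Task 6 = ((17−7)/6)² = 2.778
te_Task 7 = (2 + 4·7 + 18)/6 = 48/6 = 8; σ²_Task 7 = ((18−2)/6)² = 7.111
te_Task 8 = (1 + 4·4 + 13)/6 = 30/6 = 5; σ²_Task 8 = ((13−1)/6)² = 4.000

Forward pass:
ES_Task 1 = 0; EF_Task 1 = 2
ES_Task 2 = 0; EF_Task 2 = 15
ES_Task 3 = max(EF_Task 1=2, EF_Task 2=15) = 15; EF_Task 3 = 15+14 = 29
ES_Task 4 = max(EF_Task 1=2, EF_Task 3=29) = 29; EF_Task 4 = 29+13 = 42
ES_Task 5 = 2; EF_Task 5 = 2+4 = 6
ES_Task 6 = max(EF_Task 1=2, EF_Task 2=15) = 15; EF_Task 6 = 15+12 = 27
ES_Task 7 = max(EF_Task 3=29, EF_Task 6=27) = 29; EF_Task 7 = 29+8 = 37
ES_Task 8 = max(EF_Task 4=42, EF_Task 5=6, EF_Task 7=37) = 42; EF_Task 8 = 42+5 = 47
Expected project duration μ = 47 hours. Critical path: Task 2 → Task 3 → Task 4 → Task 8.

Variance along critical path = 2.778 + 1.778 + 0.111 + 4.000 = 8.667; σ = 2.944 hours.
D = μ + z·σ = 47 + 1.036·2.944 = 50.0 hours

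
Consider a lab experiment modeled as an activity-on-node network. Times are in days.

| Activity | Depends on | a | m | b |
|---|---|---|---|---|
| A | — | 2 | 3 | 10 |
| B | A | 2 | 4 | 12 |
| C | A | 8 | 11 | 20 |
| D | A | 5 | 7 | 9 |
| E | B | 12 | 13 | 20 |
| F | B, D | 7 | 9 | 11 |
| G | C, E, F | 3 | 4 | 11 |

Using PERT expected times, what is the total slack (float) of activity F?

te_A = (2 + 4·3 + 10)/6 = 24/6 = 4
te_B = (2 + 4·4 + 12)/6 = 30/6 = 5
te_C = (8 + 4·11 + 20)/6 = 72/6 = 12
te_D = (5 + 4·7 + 9)/6 = 42/6 = 7
te_E = (12 + 4·13 + 20)/6 = 84/6 = 14
te_F = (7 + 4·9 + 11)/6 = 54/6 = 9
te_G = (3 + 4·4 + 11)/6 = 30/6 = 5

Forward pass:
ES_A = 0; EF_A = 4
ES_B = 4; EF_B = 4+5 = 9
ES_C = 4; EF_C = 4+12 = 16
ES_D = 4; EF_D = 4+7 = 11
ES_E = 9; EF_E = 9+14 = 23
ES_F = max(EF_B=9, EF_D=11) = 11; EF_F = 11+9 = 20
ES_G = max(EF_C=16, EF_E=23, EF_F=20) = 23; EF_G = 23+5 = 28
Expected project duration μ = 28 days. Critical path: A → B → E → G.

Backward pass:
LF_G = 28; LS_G = 28−5 = 23
LF_F = LS_G = 23; LS_F = 23−9 = 14
LF_E = LS_G = 23; LS_E = 23−14 = 9
LF_D = LS_F = 14; LS_D = 14−7 = 7
LF_C = LS_G = 23; LS_C = 23−12 = 11
LF_B = min(LS_E=9, LS_F=14) = 9; LS_B = 9−5 = 4
LF_A = min(LS_B=4, LS_C=11, LS_D=7) = 4; LS_A = 4−4 = 0
Slack_F = LS_F − ES_F = 14 − 11 = 3

3 days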